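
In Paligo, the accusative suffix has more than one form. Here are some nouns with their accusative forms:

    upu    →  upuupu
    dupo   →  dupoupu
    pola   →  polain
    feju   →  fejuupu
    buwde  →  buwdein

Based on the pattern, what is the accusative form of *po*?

The alternation tracks the last vowel of the stem — -upu when the last vowel of the stem is a rounded vowel (*upu*, *dupo*, *feju*); -in when the last vowel of the stem is an unrounded vowel (*pola*, *buwde*).
*po*: last vowel = /o/, a rounded vowel → -upu → *poupu*.

poupu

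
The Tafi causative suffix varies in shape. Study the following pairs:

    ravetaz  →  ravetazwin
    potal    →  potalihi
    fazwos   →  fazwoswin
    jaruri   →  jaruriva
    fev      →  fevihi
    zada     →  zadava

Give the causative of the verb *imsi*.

imsiva

Looking at the final sound of each stem: -win when the stem ends in a sibilant (*ravetaz*, *fazwos*); -ihi when the stem ends in a non-sibilant consonant (*potal*, *fev*); -va when the stem ends in a vowel (*jaruri*, *zada*).
*imsi*: final sound = /i/, a vowel → -va → *imsiva*.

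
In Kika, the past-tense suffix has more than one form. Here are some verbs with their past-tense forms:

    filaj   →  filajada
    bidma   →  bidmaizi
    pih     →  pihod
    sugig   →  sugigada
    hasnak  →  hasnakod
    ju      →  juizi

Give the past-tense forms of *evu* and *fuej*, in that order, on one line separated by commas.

The suffix is conditioned by the final sound: -od when the stem ends in a voiceless consonant (*pih*, *hasnak*); -ada when the stem ends in a voiced consonant (*filaj*, *sugig*); -izi when the stem ends in a vowel (*bidma*, *ju*).
*evu* — final sound /u/ (a vowel) → -izi → *evuizi*.
Since the final sound of *fuej* is /j/ (a voiced consonant), it takes -ada, giving *fuejada*.

evuizi, fuejada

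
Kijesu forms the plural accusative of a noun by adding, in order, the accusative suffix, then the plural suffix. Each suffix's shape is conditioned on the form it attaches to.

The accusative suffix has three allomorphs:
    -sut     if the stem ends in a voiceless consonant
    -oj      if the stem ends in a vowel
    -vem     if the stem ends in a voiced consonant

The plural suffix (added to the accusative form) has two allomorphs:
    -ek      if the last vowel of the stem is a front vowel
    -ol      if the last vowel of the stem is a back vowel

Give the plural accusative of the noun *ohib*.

*ohib* — final sound /b/ (a voiced consonant) → -vem → *ohibvem*.
The accusative form *ohibvem* — last vowel /e/ (a front vowel) → -ek → *ohibvemek*.

ohibvemek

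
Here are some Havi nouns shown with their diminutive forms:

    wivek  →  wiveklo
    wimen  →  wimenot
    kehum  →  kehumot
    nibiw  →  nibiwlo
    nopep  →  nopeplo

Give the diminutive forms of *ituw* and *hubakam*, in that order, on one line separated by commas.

Looking at the final consonant of each stem: -ot when the stem ends in a nasal (*wimen*, *kehum*); -lo when the stem ends in a non-nasal consonant (*wivek*, *nibiw*, *nopep*).
*ituw*: final consonant = /w/, non-nasal → -lo → *ituwlo*.
The final consonant of *hubakam* is /m/, which is a nasal, so the suffix is -ot, giving *hubakamot*.

ituwlo, hubakamot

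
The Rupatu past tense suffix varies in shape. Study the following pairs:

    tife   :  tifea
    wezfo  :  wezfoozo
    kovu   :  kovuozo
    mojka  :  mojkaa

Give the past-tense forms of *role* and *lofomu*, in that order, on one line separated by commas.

The alternation tracks the last vowel of the stem — -ozo when the last vowel of the stem is a rounded vowel (*wezfo*, *kovu*); -a when the last vowel of the stem is an unrounded vowel (*tife*, *mojka*).
*role* — last vowel /e/ (an unrounded vowel) → -a → *rolea*.
Since the last vowel of *lofomu* is /u/ (a rounded vowel), it takes -ozo, giving *lofomuozo*.

rolea, lofomuozo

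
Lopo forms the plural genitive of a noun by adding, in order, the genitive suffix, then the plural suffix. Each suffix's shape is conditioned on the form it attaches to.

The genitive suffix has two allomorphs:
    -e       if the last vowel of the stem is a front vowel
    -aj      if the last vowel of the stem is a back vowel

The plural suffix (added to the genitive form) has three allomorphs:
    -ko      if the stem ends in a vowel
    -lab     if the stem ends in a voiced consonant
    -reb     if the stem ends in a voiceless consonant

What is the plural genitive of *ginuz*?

ginuzajlab

The last vowel of *ginuz* is /u/, which is a back vowel, so the genitive suffix is -aj, giving *ginuzaj*.
The genitive form *ginuzaj* — final sound /j/ (a voiced consonant) → -lab → *ginuzajlab*.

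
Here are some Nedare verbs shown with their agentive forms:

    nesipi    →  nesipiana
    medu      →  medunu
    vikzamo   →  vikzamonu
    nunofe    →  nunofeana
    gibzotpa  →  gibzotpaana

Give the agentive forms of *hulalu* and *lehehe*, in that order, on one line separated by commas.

hulalunu, leheheana

The suffix is conditioned by the last vowel: -nu when the last vowel of the stem is a rounded vowel (*medu*, *vikzamo*); -ana when the last vowel of the stem is an unrounded vowel (*nesipi*, *nunofe*, *gibzotpa*).
Since the last vowel of *hulalu* is /u/ (a rounded vowel), it takes -nu, giving *hulalunu*.
The last vowel of *lehehe* is /e/, which is an unrounded vowel, so the suffix is -ana, giving *leheheana*.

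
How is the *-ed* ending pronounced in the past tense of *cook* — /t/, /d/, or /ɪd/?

The stem *cook* ends in a voiceless consonant other than /t/.
The -ed suffix is realized as /ɪd/ after /t, d/; as /t/ after other voiceless consonants; and as /d/ after other voiced sounds.
So -ed on *cook* is pronounced /t/.

/t/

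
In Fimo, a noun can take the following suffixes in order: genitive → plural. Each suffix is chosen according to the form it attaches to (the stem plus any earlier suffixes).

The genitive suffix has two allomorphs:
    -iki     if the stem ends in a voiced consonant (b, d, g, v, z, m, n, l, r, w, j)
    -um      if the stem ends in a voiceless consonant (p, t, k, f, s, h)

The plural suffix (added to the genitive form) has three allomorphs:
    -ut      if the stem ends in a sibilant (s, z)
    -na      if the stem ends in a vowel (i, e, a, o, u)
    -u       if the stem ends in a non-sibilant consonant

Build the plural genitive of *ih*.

The final consonant of *ih* is /h/, which is voiceless, so the genitive suffix is -um, giving *ihum*.
The genitive form *ihum*: final sound = /m/, a non-sibilant consonant → -u → *ihumu*.

ihumu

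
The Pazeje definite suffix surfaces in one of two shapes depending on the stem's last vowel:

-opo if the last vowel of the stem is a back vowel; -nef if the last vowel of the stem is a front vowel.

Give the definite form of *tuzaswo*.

tuzaswoopo

*tuzaswo*: last vowel = /o/, a back vowel → -opo → *tuzaswoopo*.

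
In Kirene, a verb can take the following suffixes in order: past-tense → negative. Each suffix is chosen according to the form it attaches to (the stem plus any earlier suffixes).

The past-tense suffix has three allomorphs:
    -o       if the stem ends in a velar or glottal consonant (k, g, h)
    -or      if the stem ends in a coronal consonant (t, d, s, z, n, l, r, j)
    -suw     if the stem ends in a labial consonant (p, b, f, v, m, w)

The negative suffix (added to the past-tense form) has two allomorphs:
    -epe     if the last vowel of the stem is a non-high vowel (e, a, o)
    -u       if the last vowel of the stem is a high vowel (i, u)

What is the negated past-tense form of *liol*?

liolorepe

Since the final consonant of *liol* is /l/ (coronal), it takes -or, giving *liolor*.
The past-tense form *liolor* — last vowel /o/ (a non-high vowel) → -epe → *liolorepe*.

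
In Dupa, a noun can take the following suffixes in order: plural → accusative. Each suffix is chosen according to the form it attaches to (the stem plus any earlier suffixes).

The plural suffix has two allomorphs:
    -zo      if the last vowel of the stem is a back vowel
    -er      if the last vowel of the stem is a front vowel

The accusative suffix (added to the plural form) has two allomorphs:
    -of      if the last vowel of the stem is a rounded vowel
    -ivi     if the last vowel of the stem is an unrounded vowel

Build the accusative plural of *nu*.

nuzoof

Since the last vowel of *nu* is /u/ (a back vowel), it takes -zo, giving *nuzo*.
Since the last vowel of the plural form *nuzo* is /o/ (a rounded vowel), it takes -of, giving *nuzoof*.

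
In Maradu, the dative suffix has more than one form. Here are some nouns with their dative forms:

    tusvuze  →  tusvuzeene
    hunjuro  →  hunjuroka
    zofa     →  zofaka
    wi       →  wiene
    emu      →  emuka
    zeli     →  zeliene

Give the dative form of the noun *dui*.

The suffix is conditioned by the last vowel: -ene when the last vowel of the stem is a front vowel (*tusvuze*, *wi*, *zeli*); -ka when the last vowel of the stem is a back vowel (*hunjuro*, *zofa*, *emu*).
*dui*: last vowel = /i/, a front vowel → -ene → *duiene*.

duiene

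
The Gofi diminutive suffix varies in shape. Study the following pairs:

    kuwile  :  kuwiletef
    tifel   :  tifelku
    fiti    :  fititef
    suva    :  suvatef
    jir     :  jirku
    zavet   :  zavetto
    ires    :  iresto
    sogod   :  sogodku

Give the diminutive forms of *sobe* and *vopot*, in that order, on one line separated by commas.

sobetef, vopotto

Looking at the final sound of each stem: -to when the stem ends in a voiceless consonant (*zavet*, *ires*); -ku when the stem ends in a voiced consonant (*tifel*, *jir*, *sogod*); -tef when the stem ends in a vowel (*kuwile*, *fiti*, *suva*).
*sobe*: final sound = /e/, a vowel → -tef → *sobetef*.
The final sound of *vopot* is /t/, which is a voiceless consonant, so the suffix is -to, giving *vopotto*.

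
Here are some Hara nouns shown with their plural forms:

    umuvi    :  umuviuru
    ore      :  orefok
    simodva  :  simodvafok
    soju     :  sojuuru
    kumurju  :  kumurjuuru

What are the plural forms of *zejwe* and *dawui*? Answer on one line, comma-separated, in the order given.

zejwefok, dawuiuru

Looking at the last vowel of each stem: -uru when the last vowel of the stem is a high vowel (*umuvi*, *soju*, *kumurju*); -fok when the last vowel of the stem is a non-high vowel (*ore*, *simodva*).
*zejwe*: last vowel = /e/, a non-high vowel → -fok → *zejwefok*.
*dawui*: last vowel = /i/, a high vowel → -uru → *dawuiuru*.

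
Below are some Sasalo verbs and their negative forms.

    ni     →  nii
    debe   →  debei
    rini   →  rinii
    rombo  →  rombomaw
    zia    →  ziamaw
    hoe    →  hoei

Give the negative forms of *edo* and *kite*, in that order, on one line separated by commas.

Looking at the last vowel of each stem: -i when the last vowel of the stem is a front vowel (*ni*, *debe*, *rini*, *hoe*); -maw when the last vowel of the stem is a back vowel (*rombo*, *zia*).
The last vowel of *edo* is /o/, which is a back vowel, so the suffix is -maw, giving *edomaw*.
*kite* — last vowel /e/ (a front vowel) → -i → *kitei*.

edomaw, kitei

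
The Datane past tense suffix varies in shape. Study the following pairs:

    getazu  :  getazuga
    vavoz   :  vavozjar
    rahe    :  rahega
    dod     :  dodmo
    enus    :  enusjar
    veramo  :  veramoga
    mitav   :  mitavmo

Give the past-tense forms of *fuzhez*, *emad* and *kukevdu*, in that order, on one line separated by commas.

fuzhezjar, emadmo, kukevduga

The alternation tracks the final sound of the stem — -jar when the stem ends in a sibilant (*vavoz*, *enus*); -mo when the stem ends in a non-sibilant consonant (*dod*, *mitav*); -ga when the stem ends in a vowel (*getazu*, *rahe*, *veramo*).
*fuzhez*: final sound = /z/, a sibilant → -jar → *fuzhezjar*.
*emad*: final sound = /d/, a non-sibilant consonant → -mo → *emadmo*.
Since the final sound of *kukevdu* is /u/ (a vowel), it takes -ga, giving *kukevduga*.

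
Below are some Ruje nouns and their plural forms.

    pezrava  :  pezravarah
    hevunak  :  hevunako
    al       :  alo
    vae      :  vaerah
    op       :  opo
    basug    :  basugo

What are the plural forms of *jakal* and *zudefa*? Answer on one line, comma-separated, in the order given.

jakalo, zudefarah

The pattern is consonant vs. vowel: -o when the stem ends in a consonant (*hevunak*, *al*, *op*, *basug*); -rah when the stem ends in a vowel (*pezrava*, *vae*).
*jakal*: final sound = /l/, a consonant → -o → *jakalo*.
The final sound of *zudefa* is /a/, which is a vowel, so the suffix is -rah, giving *zudefarah*.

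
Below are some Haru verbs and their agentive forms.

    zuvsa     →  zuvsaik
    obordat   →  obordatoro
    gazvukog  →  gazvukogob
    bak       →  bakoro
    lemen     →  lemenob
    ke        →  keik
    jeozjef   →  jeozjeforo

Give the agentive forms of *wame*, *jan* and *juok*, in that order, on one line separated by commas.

wameik, janob, juokoro

Looking at the final sound of each stem: -oro when the stem ends in a voiceless consonant (*obordat*, *bak*, *jeozjef*); -ob when the stem ends in a voiced consonant (*gazvukog*, *lemen*); -ik when the stem ends in a vowel (*zuvsa*, *ke*).
*wame*: final sound = /e/, a vowel → -ik → *wameik*.
*jan*: final sound = /n/, a voiced consonant → -ob → *janob*.
The final sound of *juok* is /k/, which is a voiceless consonant, so the suffix is -oro, giving *juokoro*.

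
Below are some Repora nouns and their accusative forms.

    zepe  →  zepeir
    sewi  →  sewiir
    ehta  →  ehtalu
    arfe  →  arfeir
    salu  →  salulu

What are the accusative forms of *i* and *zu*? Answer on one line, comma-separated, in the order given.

iir, zulu

The alternation tracks the last vowel of the stem — -ir when the last vowel of the stem is a front vowel (*zepe*, *sewi*, *arfe*); -lu when the last vowel of the stem is a back vowel (*ehta*, *salu*).
*i*: last vowel = /i/, a front vowel → -ir → *iir*.
Since the last vowel of *zu* is /u/ (a back vowel), it takes -lu, giving *zulu*.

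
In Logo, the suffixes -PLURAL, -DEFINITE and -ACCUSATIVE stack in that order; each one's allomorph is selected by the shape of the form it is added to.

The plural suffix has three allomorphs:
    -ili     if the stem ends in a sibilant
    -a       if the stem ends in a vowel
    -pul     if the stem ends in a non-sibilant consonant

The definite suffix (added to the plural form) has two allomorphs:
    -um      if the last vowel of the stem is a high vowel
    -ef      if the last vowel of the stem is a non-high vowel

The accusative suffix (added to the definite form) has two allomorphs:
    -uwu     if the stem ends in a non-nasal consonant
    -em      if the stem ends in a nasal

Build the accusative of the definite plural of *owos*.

The final sound of *owos* is /s/, which is a sibilant, so the plural suffix is -ili, giving *owosili*.
Since the last vowel of the plural form *owosili* is /i/ (a high vowel), it takes -um, giving *owosilium*.
Since the final consonant of the definite form *owosilium* is /m/ (a nasal), it takes -em, giving *owosiliumem*.

owosiliumem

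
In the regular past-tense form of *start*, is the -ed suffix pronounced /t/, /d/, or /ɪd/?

/ɪd/

The stem *start* ends in /t/ or /d/.
The -ed suffix is realized as /ɪd/ after /t, d/; as /t/ after other voiceless consonants; and as /d/ after other voiced sounds.
So -ed on *start* is pronounced /ɪd/.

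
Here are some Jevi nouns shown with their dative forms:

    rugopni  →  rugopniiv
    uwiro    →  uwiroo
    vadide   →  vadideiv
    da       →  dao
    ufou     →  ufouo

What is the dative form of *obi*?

The suffix is conditioned by the last vowel: -iv when the last vowel of the stem is a front vowel (*rugopni*, *vadide*); -o when the last vowel of the stem is a back vowel (*uwiro*, *da*, *ufou*).
*obi* — last vowel /i/ (a front vowel) → -iv → *obiiv*.

obiiv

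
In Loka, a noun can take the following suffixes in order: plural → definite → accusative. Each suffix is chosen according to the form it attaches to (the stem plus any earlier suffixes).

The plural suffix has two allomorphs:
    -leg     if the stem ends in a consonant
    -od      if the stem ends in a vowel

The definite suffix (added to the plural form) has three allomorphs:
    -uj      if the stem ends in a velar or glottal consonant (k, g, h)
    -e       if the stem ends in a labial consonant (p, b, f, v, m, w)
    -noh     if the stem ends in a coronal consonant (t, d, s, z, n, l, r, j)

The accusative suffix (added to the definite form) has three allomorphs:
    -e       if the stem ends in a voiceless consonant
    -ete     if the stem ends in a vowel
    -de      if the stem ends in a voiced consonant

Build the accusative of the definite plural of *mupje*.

Since the final sound of *mupje* is /e/ (a vowel), it takes -od, giving *mupjeod*.
The plural form *mupjeod* — final consonant /d/ (coronal) → -noh → *mupjeodnoh*.
The definite form *mupjeodnoh* — final sound /h/ (a voiceless consonant) → -e → *mupjeodnohe*.

mupjeodnohe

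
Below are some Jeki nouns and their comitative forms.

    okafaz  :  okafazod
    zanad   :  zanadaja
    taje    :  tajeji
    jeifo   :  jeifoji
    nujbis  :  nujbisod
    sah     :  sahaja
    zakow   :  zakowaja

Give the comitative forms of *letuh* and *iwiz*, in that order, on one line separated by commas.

letuhaja, iwizod

The pattern is sibilance of the final sound: -od when the stem ends in a sibilant (*okafaz*, *nujbis*); -aja when the stem ends in a non-sibilant consonant (*zanad*, *sah*, *zakow*); -ji when the stem ends in a vowel (*taje*, *jeifo*).
The final sound of *letuh* is /h/, which is a non-sibilant consonant, so the suffix is -aja, giving *letuhaja*.
Since the final sound of *iwiz* is /z/ (a sibilant), it takes -od, giving *iwizod*.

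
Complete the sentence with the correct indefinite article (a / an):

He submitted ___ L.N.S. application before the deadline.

an

The indefinite article is chosen by the initial *sound* of the following word, not its spelling.
The initialism *L.N.S.* is read letter by letter; the first letter, L, is pronounced /ɛl/, which begins with a vowel sound.
So the article is *an*: He submitted an L.N.S. application before the deadline.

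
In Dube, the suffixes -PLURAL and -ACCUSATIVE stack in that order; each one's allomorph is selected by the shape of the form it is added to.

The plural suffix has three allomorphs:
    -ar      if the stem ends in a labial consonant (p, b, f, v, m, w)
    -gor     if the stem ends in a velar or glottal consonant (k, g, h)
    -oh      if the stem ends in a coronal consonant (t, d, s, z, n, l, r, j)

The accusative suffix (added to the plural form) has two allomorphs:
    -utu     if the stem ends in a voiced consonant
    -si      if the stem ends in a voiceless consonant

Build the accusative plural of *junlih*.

junlihgorutu

*junlih* — final consonant /h/ (velar/glottal) → -gor → *junlihgor*.
The final consonant of the plural form *junlihgor* is /r/, which is voiced, so the accusative suffix is -utu, giving *junlihgorutu*.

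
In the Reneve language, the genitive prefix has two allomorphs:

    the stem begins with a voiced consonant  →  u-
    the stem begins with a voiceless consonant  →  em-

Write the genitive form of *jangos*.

ujangos

The first consonant of *jangos* is /j/, which is voiced, so the prefix is u-, giving *ujangos*.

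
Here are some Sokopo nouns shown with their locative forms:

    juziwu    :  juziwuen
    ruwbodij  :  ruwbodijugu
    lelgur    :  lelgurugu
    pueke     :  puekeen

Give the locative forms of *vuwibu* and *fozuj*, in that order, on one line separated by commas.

vuwibuen, fozujugu

The alternation tracks the final sound of the stem — -ugu when the stem ends in a consonant (*ruwbodij*, *lelgur*); -en when the stem ends in a vowel (*juziwu*, *pueke*).
The final sound of *vuwibu* is /u/, which is a vowel, so the suffix is -en, giving *vuwibuen*.
The final sound of *fozuj* is /j/, which is a consonant, so the suffix is -ugu, giving *fozujugu*.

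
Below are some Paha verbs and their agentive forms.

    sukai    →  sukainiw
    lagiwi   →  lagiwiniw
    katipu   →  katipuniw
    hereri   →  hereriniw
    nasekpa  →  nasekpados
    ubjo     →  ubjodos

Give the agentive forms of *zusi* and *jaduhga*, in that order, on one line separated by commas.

The pattern is height harmony: -niw when the last vowel of the stem is a high vowel (*sukai*, *lagiwi*, *katipu*, *hereri*); -dos when the last vowel of the stem is a non-high vowel (*nasekpa*, *ubjo*).
Since the last vowel of *zusi* is /i/ (a high vowel), it takes -niw, giving *zusiniw*.
*jaduhga*: last vowel = /a/, a non-high vowel → -dos → *jaduhgados*.

zusiniw, jaduhgados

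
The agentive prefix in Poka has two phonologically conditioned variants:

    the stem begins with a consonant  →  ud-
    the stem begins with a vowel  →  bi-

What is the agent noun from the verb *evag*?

bievag

*evag*: first sound = /e/, a vowel → bi- → *bievag*.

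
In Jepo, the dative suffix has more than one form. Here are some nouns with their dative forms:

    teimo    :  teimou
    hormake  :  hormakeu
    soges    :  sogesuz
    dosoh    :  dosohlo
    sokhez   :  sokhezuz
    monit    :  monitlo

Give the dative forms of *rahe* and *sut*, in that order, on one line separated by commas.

Looking at the final sound of each stem: -uz when the stem ends in a sibilant (*soges*, *sokhez*); -lo when the stem ends in a non-sibilant consonant (*dosoh*, *monit*); -u when the stem ends in a vowel (*teimo*, *hormake*).
The final sound of *rahe* is /e/, which is a vowel, so the suffix is -u, giving *raheu*.
Since the final sound of *sut* is /t/ (a non-sibilant consonant), it takes -lo, giving *sutlo*.

raheu, sutlo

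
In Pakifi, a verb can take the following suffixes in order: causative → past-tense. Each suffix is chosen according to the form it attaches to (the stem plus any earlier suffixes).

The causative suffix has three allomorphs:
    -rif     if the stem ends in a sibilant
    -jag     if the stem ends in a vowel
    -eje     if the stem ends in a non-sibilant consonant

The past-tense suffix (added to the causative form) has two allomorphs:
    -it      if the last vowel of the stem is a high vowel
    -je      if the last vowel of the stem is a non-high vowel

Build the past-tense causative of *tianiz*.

The final sound of *tianiz* is /z/, which is a sibilant, so the causative suffix is -rif, giving *tianizrif*.
The causative form *tianizrif*: last vowel = /i/, a high vowel → -it → *tianizrifit*.

tianizrifit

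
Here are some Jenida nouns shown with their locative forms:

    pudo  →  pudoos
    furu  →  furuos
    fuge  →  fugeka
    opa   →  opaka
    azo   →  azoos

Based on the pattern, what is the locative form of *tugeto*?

tugetoos

The suffix is conditioned by the last vowel: -os when the last vowel of the stem is a rounded vowel (*pudo*, *furu*, *azo*); -ka when the last vowel of the stem is an unrounded vowel (*fuge*, *opa*).
The last vowel of *tugeto* is /o/, which is a rounded vowel, so the suffix is -os, giving *tugetoos*.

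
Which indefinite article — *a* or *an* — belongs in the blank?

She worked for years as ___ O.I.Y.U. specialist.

The indefinite article is chosen by the initial *sound* of the following word, not its spelling.
The initialism *O.I.Y.U.* is read letter by letter; the first letter, O, is pronounced /oʊ/, which begins with a vowel sound.
So the article is *an*: She worked for years as an O.I.Y.U. specialist.

an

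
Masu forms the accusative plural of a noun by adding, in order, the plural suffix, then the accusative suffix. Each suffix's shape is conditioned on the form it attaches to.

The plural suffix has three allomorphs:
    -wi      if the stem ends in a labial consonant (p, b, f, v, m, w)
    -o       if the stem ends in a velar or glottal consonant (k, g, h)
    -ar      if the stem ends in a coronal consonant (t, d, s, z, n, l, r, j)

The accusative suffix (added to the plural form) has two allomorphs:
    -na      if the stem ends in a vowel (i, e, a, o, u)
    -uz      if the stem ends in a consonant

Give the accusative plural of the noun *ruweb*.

The final consonant of *ruweb* is /b/, which is labial, so the plural suffix is -wi, giving *ruwebwi*.
Since the final sound of the plural form *ruwebwi* is /i/ (a vowel), it takes -na, giving *ruwebwina*.

ruwebwina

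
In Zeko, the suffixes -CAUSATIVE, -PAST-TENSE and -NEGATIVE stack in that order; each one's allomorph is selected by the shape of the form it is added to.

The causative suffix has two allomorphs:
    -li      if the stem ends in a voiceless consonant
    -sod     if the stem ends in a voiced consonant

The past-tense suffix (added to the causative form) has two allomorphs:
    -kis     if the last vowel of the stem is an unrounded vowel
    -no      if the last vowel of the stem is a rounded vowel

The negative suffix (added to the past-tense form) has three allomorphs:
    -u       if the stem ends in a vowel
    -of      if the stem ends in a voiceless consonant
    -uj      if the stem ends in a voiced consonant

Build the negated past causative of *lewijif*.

lewijiflikisof

*lewijif* — final consonant /f/ (voiceless) → -li → *lewijifli*.
The causative form *lewijifli*: last vowel = /i/, an unrounded vowel → -kis → *lewijiflikis*.
The past-tense form *lewijiflikis* — final sound /s/ (a voiceless consonant) → -of → *lewijiflikisof*.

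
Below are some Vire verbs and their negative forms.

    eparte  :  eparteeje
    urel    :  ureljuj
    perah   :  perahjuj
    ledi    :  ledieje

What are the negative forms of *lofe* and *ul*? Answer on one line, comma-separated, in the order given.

lofeeje, uljuj

The pattern is consonant vs. vowel: -juj when the stem ends in a consonant (*urel*, *perah*); -eje when the stem ends in a vowel (*eparte*, *ledi*).
*lofe* — final sound /e/ (a vowel) → -eje → *lofeeje*.
*ul*: final sound = /l/, a consonant → -juj → *uljuj*.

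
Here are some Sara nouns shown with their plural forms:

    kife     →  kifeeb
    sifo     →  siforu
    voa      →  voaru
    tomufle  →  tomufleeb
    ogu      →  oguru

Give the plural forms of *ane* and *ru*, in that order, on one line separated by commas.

aneeb, ruru

The alternation tracks the last vowel of the stem — -eb when the last vowel of the stem is a front vowel (*kife*, *tomufle*); -ru when the last vowel of the stem is a back vowel (*sifo*, *voa*, *ogu*).
*ane*: last vowel = /e/, a front vowel → -eb → *aneeb*.
*ru*: last vowel = /u/, a back vowel → -ru → *ruru*.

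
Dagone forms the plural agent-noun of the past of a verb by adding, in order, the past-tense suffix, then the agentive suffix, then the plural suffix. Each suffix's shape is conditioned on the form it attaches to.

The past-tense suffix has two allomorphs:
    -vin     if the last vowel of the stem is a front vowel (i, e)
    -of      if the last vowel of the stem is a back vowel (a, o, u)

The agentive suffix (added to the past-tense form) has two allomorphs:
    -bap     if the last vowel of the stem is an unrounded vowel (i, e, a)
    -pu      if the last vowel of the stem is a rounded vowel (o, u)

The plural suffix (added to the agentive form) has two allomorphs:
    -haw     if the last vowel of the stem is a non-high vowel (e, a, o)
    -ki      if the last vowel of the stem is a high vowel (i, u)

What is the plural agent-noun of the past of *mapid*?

*mapid* — last vowel /i/ (a front vowel) → -vin → *mapidvin*.
The last vowel of the past-tense form *mapidvin* is /i/, which is an unrounded vowel, so the agentive suffix is -bap, giving *mapidvinbap*.
Since the last vowel of the agentive form *mapidvinbap* is /a/ (a non-high vowel), it takes -haw, giving *mapidvinbaphaw*.

mapidvinbaphaw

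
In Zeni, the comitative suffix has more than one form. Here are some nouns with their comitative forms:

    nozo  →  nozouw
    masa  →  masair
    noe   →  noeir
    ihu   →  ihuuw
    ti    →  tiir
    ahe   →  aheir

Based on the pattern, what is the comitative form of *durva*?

durvair

Looking at the last vowel of each stem: -uw when the last vowel of the stem is a rounded vowel (*nozo*, *ihu*); -ir when the last vowel of the stem is an unrounded vowel (*masa*, *noe*, *ti*, *ahe*).
The last vowel of *durva* is /a/, which is an unrounded vowel, so the suffix is -ir, giving *durvair*.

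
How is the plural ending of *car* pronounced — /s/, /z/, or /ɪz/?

The stem *car* ends in a voiced non-sibilant sound.
The plural suffix surfaces as /ɪz/ after sibilants, /s/ after other voiceless consonants, and /z/ after other voiced sounds.
So the plural -s on *car* is pronounced /z/.

/z/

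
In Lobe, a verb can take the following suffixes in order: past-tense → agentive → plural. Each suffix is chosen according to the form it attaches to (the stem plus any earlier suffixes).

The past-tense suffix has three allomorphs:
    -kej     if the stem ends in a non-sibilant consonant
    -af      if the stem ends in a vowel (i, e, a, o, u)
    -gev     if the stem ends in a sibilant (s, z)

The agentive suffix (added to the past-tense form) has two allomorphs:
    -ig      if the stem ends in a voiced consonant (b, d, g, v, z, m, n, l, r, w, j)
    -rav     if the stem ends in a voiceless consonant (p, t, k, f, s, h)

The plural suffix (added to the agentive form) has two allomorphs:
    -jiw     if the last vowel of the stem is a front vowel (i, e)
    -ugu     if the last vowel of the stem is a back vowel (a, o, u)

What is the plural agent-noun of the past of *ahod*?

ahodkejigjiw

*ahod*: final sound = /d/, a non-sibilant consonant → -kej → *ahodkej*.
The past-tense form *ahodkej* — final consonant /j/ (voiced) → -ig → *ahodkejig*.
The agentive form *ahodkejig*: last vowel = /i/, a front vowel → -jiw → *ahodkejigjiw*.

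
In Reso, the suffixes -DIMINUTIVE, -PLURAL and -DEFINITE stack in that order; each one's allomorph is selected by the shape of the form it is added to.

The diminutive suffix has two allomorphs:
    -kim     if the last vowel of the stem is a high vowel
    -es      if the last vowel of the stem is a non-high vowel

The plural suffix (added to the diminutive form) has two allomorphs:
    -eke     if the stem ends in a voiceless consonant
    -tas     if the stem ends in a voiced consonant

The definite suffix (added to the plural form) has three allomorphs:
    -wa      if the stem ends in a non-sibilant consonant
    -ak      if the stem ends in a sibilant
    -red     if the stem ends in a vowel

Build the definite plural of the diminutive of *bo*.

*bo* — last vowel /o/ (a non-high vowel) → -es → *boes*.
Since the final consonant of the diminutive form *boes* is /s/ (voiceless), it takes -eke, giving *boeseke*.
The plural form *boeseke*: final sound = /e/, a vowel → -red → *boesekered*.

boesekered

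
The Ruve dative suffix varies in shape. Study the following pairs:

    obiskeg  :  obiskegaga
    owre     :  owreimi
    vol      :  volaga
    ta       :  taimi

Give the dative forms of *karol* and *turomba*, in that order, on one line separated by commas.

karolaga, turombaimi

The suffix is conditioned by the final sound: -aga when the stem ends in a consonant (*obiskeg*, *vol*); -imi when the stem ends in a vowel (*owre*, *ta*).
*karol*: final sound = /l/, a consonant → -aga → *karolaga*.
*turomba* — final sound /a/ (a vowel) → -imi → *turombaimi*.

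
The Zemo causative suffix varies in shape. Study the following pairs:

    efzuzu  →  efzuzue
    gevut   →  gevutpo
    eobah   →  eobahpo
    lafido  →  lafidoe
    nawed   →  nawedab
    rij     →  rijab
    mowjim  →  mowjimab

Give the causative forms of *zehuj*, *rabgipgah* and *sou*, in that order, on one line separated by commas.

Looking at the final sound of each stem: -po when the stem ends in a voiceless consonant (*gevut*, *eobah*); -ab when the stem ends in a voiced consonant (*nawed*, *rij*, *mowjim*); -e when the stem ends in a vowel (*efzuzu*, *lafido*).
Since the final sound of *zehuj* is /j/ (a voiced consonant), it takes -ab, giving *zehujab*.
*rabgipgah*: final sound = /h/, a voiceless consonant → -po → *rabgipgahpo*.
*sou*: final sound = /u/, a vowel → -e → *soue*.

zehujab, rabgipgahpo, soue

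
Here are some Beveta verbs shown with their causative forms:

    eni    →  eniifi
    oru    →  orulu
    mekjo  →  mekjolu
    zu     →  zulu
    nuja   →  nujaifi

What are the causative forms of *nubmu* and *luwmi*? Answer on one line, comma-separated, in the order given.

nubmulu, luwmiifi

The pattern is rounding harmony: -lu when the last vowel of the stem is a rounded vowel (*oru*, *mekjo*, *zu*); -ifi when the last vowel of the stem is an unrounded vowel (*eni*, *nuja*).
Since the last vowel of *nubmu* is /u/ (a rounded vowel), it takes -lu, giving *nubmulu*.
The last vowel of *luwmi* is /i/, which is an unrounded vowel, so the suffix is -ifi, giving *luwmiifi*.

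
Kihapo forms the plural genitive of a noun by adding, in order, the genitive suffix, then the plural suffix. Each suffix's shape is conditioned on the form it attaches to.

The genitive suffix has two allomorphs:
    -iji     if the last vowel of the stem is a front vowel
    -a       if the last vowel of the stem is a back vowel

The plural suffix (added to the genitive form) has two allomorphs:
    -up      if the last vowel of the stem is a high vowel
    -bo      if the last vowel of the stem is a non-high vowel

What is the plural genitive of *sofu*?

Since the last vowel of *sofu* is /u/ (a back vowel), it takes -a, giving *sofua*.
The genitive form *sofua*: last vowel = /a/, a non-high vowel → -bo → *sofuabo*.

sofuabo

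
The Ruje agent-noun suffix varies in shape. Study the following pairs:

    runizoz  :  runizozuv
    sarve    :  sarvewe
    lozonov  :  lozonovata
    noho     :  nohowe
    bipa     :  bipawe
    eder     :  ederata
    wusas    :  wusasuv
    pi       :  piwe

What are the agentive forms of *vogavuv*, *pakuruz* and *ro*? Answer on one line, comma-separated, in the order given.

The pattern is sibilance of the final sound: -uv when the stem ends in a sibilant (*runizoz*, *wusas*); -ata when the stem ends in a non-sibilant consonant (*lozonov*, *eder*); -we when the stem ends in a vowel (*sarve*, *noho*, *bipa*, *pi*).
Since the final sound of *vogavuv* is /v/ (a non-sibilant consonant), it takes -ata, giving *vogavuvata*.
The final sound of *pakuruz* is /z/, which is a sibilant, so the suffix is -uv, giving *pakuruzuv*.
Since the final sound of *ro* is /o/ (a vowel), it takes -we, giving *rowe*.

vogavuvata, pakuruzuv, rowe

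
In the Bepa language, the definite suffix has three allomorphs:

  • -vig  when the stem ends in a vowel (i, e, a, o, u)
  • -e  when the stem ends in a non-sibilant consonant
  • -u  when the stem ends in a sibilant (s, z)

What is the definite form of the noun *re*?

revig

*re* — final sound /e/ (a vowel) → -vig → *revig*.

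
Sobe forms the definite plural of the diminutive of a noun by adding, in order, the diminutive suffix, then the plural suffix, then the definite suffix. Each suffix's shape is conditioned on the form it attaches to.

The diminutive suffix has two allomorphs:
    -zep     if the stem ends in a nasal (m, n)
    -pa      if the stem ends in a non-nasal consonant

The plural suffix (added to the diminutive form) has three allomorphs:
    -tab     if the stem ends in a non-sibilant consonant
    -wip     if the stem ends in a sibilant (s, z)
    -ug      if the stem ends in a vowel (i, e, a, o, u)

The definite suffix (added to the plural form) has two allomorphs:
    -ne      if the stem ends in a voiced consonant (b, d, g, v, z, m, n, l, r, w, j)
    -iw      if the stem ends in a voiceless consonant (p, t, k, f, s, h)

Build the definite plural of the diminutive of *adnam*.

adnamzeptabne

Since the final consonant of *adnam* is /m/ (a nasal), it takes -zep, giving *adnamzep*.
Since the final sound of the diminutive form *adnamzep* is /p/ (a non-sibilant consonant), it takes -tab, giving *adnamzeptab*.
Since the final consonant of the plural form *adnamzeptab* is /b/ (voiced), it takes -ne, giving *adnamzeptabne*.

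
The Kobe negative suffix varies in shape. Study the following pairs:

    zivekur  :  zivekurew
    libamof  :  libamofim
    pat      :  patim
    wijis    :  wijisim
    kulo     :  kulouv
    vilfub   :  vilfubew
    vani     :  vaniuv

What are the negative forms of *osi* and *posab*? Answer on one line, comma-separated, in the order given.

osiuv, posabew

The suffix is conditioned by the final sound: -im when the stem ends in a voiceless consonant (*libamof*, *pat*, *wijis*); -ew when the stem ends in a voiced consonant (*zivekur*, *vilfub*); -uv when the stem ends in a vowel (*kulo*, *vani*).
*osi* — final sound /i/ (a vowel) → -uv → *osiuv*.
*posab* — final sound /b/ (a voiced consonant) → -ew → *posabew*.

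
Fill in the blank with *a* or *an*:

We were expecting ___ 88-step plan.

The indefinite article is chosen by the initial *sound* of the following word, not its spelling.
The number *88* is spoken "eighty-…", beginning with /ˈeɪti/ — a vowel sound.
So the article is *an*: We were expecting an 88-step plan.

an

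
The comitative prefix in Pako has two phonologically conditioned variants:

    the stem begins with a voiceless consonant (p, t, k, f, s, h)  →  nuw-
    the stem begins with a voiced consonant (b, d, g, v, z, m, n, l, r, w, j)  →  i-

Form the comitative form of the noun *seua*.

*seua* — first consonant /s/ (voiceless) → nuw- → *nuwseua*.

nuwseua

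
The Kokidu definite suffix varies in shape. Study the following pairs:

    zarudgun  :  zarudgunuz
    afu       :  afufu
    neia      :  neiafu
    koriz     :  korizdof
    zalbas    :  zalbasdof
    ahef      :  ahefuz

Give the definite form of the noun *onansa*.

onansafu

The suffix is conditioned by the final sound: -dof when the stem ends in a sibilant (*koriz*, *zalbas*); -uz when the stem ends in a non-sibilant consonant (*zarudgun*, *ahef*); -fu when the stem ends in a vowel (*afu*, *neia*).
Since the final sound of *onansa* is /a/ (a vowel), it takes -fu, giving *onansafu*.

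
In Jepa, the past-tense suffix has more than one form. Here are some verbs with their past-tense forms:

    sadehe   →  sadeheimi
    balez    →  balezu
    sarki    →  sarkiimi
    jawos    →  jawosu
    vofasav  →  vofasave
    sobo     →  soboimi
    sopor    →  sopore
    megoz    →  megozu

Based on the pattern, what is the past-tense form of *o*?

oimi

The suffix is conditioned by the final sound: -u when the stem ends in a sibilant (*balez*, *jawos*, *megoz*); -e when the stem ends in a non-sibilant consonant (*vofasav*, *sopor*); -imi when the stem ends in a vowel (*sadehe*, *sarki*, *sobo*).
*o*: final sound = /o/, a vowel → -imi → *oimi*.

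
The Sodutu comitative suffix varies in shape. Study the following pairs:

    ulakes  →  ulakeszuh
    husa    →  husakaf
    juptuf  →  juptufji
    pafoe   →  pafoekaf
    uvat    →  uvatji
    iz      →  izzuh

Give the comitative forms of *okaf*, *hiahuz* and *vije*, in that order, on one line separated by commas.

The suffix is conditioned by the final sound: -zuh when the stem ends in a sibilant (*ulakes*, *iz*); -ji when the stem ends in a non-sibilant consonant (*juptuf*, *uvat*); -kaf when the stem ends in a vowel (*husa*, *pafoe*).
*okaf* — final sound /f/ (a non-sibilant consonant) → -ji → *okafji*.
The final sound of *hiahuz* is /z/, which is a sibilant, so the suffix is -zuh, giving *hiahuzzuh*.
Since the final sound of *vije* is /e/ (a vowel), it takes -kaf, giving *vijekaf*.

okafji, hiahuzzuh, vijekaf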